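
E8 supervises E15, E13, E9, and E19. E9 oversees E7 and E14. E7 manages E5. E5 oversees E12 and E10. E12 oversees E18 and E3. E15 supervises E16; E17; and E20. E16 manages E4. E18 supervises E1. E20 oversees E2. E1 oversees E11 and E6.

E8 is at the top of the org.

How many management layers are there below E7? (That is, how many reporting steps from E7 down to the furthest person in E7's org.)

5

The longest chain under E7 runs E7 → E5 → E12 → E18 → E1 → E6, which is 5 levels below E7.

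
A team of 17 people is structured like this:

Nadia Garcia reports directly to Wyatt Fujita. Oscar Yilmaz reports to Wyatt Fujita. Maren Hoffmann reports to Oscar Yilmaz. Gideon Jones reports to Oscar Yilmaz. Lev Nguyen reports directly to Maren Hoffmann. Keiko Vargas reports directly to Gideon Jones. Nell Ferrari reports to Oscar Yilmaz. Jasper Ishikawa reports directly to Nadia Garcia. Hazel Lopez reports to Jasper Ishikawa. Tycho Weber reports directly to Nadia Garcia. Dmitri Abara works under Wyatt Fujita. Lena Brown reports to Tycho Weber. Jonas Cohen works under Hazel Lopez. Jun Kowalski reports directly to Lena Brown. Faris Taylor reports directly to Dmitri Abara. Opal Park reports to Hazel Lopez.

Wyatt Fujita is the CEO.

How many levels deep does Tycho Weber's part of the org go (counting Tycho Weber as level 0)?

The longest chain under Tycho Weber runs Tycho Weber → Lena Brown → Jun Kowalski, which is 2 levels below Tycho Weber.

2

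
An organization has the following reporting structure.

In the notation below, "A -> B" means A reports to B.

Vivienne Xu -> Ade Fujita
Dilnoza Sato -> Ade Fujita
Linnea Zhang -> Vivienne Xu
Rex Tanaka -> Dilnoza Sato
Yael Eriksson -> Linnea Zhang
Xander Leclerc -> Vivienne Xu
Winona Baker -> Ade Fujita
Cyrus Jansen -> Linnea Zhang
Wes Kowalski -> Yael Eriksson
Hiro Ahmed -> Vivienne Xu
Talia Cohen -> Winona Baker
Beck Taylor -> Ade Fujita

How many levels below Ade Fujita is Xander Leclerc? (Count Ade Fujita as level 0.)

Chain from Xander Leclerc up to Ade Fujita: Xander Leclerc → Vivienne Xu → Ade Fujita. That is 2 steps up, so Xander Leclerc is 2 levels below Ade Fujita.

2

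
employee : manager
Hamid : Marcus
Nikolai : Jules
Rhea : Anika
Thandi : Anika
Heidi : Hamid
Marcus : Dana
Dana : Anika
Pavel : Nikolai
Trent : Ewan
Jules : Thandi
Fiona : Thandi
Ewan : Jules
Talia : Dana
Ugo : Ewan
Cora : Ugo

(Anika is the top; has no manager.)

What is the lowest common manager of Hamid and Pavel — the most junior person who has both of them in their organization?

Hamid's chain of managers is Marcus, Dana, Anika. Pavel's chain of managers is Nikolai, Jules, Thandi, Anika. The first manager that appears in both chains is Anika.

Anika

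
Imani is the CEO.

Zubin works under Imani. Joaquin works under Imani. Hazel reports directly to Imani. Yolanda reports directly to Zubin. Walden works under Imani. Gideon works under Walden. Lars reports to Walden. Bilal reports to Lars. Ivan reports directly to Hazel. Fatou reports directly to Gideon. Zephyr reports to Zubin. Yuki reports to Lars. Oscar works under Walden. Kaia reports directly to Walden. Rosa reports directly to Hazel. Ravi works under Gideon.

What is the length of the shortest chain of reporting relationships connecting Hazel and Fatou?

4

Hazel is 1 level below Imani, and Fatou is 3 levels below Imani (their lowest common manager). The shortest path runs up from Hazel to Imani and back down to Fatou: 1 + 3 = 4 links.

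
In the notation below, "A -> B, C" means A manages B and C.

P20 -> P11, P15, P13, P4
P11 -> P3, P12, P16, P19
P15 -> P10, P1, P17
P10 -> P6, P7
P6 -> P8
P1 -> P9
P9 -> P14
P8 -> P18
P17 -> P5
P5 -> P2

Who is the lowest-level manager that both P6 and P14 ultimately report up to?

P15

P6's chain of managers is P10, P15, P20. P14's chain of managers is P9, P1, P15, P20. The first manager that appears in both chains is P15.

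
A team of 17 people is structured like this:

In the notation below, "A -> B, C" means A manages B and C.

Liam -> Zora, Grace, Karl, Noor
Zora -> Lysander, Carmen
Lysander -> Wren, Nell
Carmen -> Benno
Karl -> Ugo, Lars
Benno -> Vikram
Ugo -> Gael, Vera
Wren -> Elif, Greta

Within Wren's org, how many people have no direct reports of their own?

The people in Wren's organization with no one reporting to them are Greta, Elif. That is 2.

2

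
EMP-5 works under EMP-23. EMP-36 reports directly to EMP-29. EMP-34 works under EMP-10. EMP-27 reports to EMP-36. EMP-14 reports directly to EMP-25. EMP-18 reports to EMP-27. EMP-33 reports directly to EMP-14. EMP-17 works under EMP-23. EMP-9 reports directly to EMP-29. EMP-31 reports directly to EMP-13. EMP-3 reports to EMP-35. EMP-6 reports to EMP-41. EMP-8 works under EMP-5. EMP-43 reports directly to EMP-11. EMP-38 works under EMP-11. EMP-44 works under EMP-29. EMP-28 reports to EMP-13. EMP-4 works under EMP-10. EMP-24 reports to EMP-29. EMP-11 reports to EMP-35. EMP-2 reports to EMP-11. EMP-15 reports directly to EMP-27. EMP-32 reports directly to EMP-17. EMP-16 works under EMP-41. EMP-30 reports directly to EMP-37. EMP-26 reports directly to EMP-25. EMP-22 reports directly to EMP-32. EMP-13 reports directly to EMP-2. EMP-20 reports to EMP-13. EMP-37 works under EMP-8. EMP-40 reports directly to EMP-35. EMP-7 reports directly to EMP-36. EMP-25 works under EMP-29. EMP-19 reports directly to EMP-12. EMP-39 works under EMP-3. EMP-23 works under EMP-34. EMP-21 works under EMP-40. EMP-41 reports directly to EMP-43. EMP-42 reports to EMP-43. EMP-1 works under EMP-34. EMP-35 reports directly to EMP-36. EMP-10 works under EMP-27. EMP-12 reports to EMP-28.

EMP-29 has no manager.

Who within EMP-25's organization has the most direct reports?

Direct-report counts within EMP-25's organization: EMP-25 has 2; EMP-14 has 1. The largest is 2, held by EMP-25.

EMP-25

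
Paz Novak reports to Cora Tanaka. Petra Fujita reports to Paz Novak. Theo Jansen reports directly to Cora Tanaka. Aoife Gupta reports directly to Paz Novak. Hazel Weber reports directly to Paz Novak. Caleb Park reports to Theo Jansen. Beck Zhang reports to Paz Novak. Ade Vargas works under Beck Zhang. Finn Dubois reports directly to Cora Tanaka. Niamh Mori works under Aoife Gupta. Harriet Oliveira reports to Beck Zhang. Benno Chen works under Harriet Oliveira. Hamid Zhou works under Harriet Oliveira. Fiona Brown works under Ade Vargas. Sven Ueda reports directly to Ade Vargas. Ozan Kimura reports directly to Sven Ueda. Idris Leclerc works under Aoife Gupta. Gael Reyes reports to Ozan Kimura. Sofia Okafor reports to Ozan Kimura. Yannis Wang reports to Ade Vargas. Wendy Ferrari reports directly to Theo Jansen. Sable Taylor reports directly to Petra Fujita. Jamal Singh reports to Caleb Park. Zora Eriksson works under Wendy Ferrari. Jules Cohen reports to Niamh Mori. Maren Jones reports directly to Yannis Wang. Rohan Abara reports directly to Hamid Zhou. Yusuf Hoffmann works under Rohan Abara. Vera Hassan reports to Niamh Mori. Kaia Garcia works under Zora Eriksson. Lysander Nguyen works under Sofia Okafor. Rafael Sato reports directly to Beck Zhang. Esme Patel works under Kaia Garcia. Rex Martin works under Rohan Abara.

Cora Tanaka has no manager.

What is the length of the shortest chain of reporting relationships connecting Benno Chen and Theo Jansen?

Benno Chen is 4 levels below Cora Tanaka, and Theo Jansen is 1 level below Cora Tanaka (their lowest common manager). The shortest path runs up from Benno Chen to Cora Tanaka and back down to Theo Jansen: 4 + 1 = 5 links.

5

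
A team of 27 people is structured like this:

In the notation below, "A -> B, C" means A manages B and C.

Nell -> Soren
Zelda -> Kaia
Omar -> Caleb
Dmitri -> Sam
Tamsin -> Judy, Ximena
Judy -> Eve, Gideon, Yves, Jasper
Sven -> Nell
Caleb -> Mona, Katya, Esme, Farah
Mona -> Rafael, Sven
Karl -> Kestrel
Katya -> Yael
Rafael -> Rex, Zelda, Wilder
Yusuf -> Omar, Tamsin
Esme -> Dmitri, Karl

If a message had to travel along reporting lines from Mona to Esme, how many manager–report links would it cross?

Mona is 1 level below Caleb, and Esme is 1 level below Caleb (their lowest common manager). The shortest path runs up from Mona to Caleb and back down to Esme: 1 + 1 = 2 links.

2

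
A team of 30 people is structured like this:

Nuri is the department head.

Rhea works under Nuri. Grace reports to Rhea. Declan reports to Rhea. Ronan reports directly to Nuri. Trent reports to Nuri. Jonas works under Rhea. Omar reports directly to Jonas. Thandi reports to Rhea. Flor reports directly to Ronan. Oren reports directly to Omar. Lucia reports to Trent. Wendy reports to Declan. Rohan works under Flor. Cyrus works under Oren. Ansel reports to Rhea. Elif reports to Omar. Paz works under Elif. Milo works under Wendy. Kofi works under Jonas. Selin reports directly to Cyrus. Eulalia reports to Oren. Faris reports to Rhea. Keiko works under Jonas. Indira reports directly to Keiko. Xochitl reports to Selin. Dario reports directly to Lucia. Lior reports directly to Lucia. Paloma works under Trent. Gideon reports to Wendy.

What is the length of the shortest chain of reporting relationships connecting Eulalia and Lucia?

Eulalia is 5 levels below Nuri, and Lucia is 2 levels below Nuri (their lowest common manager). The shortest path runs up from Eulalia to Nuri and back down to Lucia: 5 + 2 = 7 links.

7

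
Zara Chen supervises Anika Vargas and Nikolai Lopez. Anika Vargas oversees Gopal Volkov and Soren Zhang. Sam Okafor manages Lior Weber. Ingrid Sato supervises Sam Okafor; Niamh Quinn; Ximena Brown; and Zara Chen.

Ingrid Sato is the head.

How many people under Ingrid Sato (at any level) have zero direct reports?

The people in Ingrid Sato's organization with no one reporting to them are Niamh Quinn, Nikolai Lopez, Soren Zhang, Gopal Volkov, Lior Weber, Ximena Brown. That is 6.

6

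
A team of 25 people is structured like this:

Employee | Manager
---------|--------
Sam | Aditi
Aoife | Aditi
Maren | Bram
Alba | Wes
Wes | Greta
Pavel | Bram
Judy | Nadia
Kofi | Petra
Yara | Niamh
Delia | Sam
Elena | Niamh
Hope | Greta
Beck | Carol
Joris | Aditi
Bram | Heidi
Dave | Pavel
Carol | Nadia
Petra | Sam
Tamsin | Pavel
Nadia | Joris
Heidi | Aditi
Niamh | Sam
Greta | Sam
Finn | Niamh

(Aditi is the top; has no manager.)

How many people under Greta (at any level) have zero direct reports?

The people in Greta's organization with no one reporting to them are Hope, Alba. That is 2.

2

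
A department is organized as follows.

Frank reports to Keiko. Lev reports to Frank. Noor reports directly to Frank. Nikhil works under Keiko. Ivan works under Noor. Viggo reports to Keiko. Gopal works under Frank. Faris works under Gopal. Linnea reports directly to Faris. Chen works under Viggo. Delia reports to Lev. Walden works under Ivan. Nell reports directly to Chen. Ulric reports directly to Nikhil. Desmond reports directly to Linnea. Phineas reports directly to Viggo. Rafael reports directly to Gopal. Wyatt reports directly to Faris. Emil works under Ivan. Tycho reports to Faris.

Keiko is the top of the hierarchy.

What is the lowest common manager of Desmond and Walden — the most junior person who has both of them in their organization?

Frank

Desmond's chain of managers is Linnea, Faris, Gopal, Frank, Keiko. Walden's chain of managers is Ivan, Noor, Frank, Keiko. The first manager that appears in both chains is Frank.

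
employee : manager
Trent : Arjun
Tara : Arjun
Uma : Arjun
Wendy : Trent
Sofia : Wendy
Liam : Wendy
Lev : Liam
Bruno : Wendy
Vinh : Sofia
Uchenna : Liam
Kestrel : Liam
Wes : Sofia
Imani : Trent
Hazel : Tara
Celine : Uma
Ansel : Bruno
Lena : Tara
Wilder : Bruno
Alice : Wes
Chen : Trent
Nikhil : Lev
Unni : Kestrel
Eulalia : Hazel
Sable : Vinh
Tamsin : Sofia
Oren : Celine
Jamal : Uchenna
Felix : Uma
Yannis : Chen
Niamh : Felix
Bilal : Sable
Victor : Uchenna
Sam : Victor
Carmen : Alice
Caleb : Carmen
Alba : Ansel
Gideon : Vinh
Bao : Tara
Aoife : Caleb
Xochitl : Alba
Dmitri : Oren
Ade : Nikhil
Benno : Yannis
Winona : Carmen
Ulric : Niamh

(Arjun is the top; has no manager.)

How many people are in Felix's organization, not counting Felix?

Felix directly manages Niamh. Under Niamh: Ulric (1). That's 2 in total.

2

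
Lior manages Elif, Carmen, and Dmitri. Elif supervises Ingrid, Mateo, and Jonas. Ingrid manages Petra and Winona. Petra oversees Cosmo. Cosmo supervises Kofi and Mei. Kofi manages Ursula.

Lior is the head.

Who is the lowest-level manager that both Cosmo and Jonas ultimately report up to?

Elif

Cosmo's chain of managers is Petra, Ingrid, Elif, Lior. Jonas's chain of managers is Elif, Lior. The first manager that appears in both chains is Elif.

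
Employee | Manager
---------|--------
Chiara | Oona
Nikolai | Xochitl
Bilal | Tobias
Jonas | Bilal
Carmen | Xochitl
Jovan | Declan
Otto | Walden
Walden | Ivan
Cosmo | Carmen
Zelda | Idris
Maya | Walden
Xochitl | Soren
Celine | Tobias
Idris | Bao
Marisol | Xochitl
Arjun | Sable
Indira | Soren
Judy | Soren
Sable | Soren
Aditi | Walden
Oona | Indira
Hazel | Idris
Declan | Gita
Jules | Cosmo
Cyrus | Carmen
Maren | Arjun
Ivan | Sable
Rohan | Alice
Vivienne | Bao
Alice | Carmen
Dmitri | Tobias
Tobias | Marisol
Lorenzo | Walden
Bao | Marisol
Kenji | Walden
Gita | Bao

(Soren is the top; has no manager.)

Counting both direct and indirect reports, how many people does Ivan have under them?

6

Ivan directly manages Walden. Under Walden: Otto, Kenji, Maya, Lorenzo, Aditi (5). That's 6 in total.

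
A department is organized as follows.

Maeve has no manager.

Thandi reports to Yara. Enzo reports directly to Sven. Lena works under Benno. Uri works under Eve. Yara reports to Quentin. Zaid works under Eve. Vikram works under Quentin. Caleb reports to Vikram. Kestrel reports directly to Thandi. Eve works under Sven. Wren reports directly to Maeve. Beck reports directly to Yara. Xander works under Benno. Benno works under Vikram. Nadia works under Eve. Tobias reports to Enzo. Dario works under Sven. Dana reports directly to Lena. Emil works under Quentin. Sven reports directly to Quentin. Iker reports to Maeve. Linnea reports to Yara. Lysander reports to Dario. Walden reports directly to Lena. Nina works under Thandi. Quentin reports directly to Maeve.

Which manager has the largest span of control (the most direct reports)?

Quentin

Direct-report counts: Maeve has 3; Quentin has 4; Yara has 3; Thandi has 2; Vikram has 2; Benno has 2; Lena has 2; Sven has 3; Dario has 1; Eve has 3; Enzo has 1. The largest is 4, held by Quentin.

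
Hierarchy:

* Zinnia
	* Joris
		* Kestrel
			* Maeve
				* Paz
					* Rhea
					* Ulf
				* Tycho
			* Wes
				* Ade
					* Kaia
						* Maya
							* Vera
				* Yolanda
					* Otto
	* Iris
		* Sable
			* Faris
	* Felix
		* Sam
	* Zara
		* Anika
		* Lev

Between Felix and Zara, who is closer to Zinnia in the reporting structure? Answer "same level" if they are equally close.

same level

Both Felix and Zara are 1 level below Zinnia.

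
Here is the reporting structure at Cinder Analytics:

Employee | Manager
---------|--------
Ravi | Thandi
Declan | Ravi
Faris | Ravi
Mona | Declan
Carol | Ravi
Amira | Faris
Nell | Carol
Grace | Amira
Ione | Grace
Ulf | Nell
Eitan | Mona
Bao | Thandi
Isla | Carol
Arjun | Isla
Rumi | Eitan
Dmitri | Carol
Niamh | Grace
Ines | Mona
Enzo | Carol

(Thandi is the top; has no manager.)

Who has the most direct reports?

Carol

Direct-report counts: Thandi has 2; Ravi has 3; Carol has 4; Isla has 1; Nell has 1; Faris has 1; Amira has 1; Grace has 2; Declan has 1; Mona has 2; Eitan has 1. The largest is 4, held by Carol.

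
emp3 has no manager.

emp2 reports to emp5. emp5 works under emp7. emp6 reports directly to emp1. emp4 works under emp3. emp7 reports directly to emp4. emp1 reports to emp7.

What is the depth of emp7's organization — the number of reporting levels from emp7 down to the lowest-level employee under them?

The longest chain under emp7 runs emp7 → emp1 → emp6, which is 2 levels below emp7.

2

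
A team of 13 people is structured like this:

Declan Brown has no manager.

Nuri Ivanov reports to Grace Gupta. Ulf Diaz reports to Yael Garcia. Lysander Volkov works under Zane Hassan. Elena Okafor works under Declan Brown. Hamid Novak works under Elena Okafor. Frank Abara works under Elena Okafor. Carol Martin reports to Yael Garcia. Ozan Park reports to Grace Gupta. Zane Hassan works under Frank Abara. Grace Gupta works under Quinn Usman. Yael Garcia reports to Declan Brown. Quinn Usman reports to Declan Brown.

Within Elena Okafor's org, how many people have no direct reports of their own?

2

The people in Elena Okafor's organization with no one reporting to them are Hamid Novak, Lysander Volkov. That is 2.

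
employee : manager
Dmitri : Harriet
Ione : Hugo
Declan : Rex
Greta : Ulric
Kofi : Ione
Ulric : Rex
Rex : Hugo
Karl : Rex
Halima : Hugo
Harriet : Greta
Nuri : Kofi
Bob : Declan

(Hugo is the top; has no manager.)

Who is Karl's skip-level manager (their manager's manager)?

Karl reports to Rex, and Rex reports to Hugo. So Karl's skip-level manager is Hugo.

Hugo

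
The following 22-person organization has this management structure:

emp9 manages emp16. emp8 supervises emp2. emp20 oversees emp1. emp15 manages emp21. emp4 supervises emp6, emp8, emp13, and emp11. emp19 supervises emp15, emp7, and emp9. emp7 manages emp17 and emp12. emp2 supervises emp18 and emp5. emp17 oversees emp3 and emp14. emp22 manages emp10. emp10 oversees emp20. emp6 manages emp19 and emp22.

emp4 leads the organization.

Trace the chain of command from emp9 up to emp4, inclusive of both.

emp9 reports to emp19. emp19 reports to emp6. emp6 reports to emp4. emp4 is at the top.

emp9 -> emp19 -> emp6 -> emp4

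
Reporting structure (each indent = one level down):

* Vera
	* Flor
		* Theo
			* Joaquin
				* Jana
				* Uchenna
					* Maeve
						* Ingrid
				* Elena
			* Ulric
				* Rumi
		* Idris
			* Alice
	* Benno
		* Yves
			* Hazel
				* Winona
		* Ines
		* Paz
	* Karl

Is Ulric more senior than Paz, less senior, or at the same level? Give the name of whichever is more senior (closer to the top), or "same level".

Paz

Ulric is 3 levels below Vera; Paz is 2. Paz is higher.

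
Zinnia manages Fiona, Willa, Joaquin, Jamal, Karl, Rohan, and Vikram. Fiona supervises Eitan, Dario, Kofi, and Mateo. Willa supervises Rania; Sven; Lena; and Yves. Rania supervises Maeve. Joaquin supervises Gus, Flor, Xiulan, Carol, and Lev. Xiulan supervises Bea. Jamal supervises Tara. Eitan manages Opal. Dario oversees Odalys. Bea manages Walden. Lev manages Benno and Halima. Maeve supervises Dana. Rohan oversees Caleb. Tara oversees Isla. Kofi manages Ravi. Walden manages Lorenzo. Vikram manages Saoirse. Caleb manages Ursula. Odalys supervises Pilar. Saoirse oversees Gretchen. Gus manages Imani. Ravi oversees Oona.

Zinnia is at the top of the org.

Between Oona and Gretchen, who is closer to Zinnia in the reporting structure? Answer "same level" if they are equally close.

Oona is 4 levels below Zinnia; Gretchen is 3. Gretchen is higher.

Gretchen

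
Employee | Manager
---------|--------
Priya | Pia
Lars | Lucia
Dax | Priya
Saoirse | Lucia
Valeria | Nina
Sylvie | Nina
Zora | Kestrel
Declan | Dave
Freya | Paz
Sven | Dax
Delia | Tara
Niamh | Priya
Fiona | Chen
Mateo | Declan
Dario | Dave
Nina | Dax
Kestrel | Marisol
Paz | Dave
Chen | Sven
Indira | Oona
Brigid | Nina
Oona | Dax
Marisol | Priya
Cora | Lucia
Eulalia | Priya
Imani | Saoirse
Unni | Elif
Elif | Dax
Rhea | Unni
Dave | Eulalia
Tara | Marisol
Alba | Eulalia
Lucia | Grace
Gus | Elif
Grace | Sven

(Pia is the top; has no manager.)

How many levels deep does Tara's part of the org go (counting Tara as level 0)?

The longest chain under Tara runs Tara → Delia, which is 1 level below Tara.

1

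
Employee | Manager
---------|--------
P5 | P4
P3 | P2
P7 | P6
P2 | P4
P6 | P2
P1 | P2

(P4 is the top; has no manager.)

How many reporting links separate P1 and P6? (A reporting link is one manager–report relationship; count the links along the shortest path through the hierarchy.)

P1 is 1 level below P2, and P6 is 1 level below P2 (their lowest common manager). The shortest path runs up from P1 to P2 and back down to P6: 1 + 1 = 2 links.

2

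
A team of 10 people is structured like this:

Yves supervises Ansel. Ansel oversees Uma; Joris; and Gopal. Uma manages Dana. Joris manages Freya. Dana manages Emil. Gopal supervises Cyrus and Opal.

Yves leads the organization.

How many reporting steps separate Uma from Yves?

2

Chain from Uma up to Yves: Uma → Ansel → Yves. That is 2 steps up, so Uma is 2 levels below Yves.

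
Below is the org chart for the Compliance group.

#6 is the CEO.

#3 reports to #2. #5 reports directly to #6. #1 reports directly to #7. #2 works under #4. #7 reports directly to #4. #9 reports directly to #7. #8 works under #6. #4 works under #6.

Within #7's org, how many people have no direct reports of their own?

The people in #7's organization with no one reporting to them are #1, #9. That is 2.

2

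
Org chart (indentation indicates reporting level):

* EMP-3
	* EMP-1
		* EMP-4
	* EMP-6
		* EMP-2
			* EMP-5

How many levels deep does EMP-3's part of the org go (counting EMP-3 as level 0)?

3

The longest chain under EMP-3 runs EMP-3 → EMP-6 → EMP-2 → EMP-5, which is 3 levels below EMP-3.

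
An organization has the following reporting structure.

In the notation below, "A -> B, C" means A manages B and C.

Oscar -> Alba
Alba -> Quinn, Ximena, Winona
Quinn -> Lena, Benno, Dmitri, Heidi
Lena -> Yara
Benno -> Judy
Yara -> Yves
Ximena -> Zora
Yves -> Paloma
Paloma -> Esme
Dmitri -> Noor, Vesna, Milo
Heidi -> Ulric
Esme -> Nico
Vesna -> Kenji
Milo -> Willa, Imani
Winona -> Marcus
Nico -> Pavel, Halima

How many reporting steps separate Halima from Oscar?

Chain from Halima up to Oscar: Halima → Nico → Esme → Paloma → Yves → Yara → Lena → Quinn → Alba → Oscar. That is 9 steps up, so Halima is 9 levels below Oscar.

9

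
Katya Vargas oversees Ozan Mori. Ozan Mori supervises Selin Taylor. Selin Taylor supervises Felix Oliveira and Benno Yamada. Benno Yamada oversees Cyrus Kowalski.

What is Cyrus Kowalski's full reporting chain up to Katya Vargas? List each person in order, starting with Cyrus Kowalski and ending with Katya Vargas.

Cyrus Kowalski -> Benno Yamada -> Selin Taylor -> Ozan Mori -> Katya Vargas

Cyrus Kowalski reports to Benno Yamada. Benno Yamada reports to Selin Taylor. Selin Taylor reports to Ozan Mori. Ozan Mori reports to Katya Vargas. Katya Vargas is at the top.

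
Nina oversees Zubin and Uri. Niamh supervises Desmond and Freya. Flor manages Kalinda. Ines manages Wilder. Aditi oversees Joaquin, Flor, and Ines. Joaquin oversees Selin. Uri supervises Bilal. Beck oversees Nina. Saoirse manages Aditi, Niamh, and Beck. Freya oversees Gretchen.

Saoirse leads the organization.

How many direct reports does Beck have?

Beck directly manages Nina. That is 1 direct report.

1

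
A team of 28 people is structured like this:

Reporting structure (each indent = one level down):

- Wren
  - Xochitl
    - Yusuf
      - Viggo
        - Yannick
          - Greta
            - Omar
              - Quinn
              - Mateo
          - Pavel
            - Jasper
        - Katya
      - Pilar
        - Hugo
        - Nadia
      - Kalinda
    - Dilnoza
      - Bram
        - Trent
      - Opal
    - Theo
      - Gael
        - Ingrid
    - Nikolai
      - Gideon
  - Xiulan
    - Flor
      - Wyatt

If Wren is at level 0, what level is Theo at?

Chain from Theo up to Wren: Theo → Xochitl → Wren. That is 2 steps up, so Theo is 2 levels below Wren.

2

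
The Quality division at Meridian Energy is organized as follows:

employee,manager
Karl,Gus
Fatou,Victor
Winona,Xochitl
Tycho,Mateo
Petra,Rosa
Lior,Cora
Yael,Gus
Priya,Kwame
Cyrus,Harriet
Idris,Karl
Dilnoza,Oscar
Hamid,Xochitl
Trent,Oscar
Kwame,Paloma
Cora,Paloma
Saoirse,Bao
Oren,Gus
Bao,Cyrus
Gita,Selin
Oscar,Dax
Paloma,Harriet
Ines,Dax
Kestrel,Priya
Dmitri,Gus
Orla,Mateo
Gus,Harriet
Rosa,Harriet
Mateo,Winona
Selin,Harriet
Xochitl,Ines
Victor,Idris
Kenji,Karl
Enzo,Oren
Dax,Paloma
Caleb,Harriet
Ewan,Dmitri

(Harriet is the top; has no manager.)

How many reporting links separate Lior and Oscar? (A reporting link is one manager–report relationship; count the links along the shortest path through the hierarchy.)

Lior is 2 levels below Paloma, and Oscar is 2 levels below Paloma (their lowest common manager). The shortest path runs up from Lior to Paloma and back down to Oscar: 2 + 2 = 4 links.

4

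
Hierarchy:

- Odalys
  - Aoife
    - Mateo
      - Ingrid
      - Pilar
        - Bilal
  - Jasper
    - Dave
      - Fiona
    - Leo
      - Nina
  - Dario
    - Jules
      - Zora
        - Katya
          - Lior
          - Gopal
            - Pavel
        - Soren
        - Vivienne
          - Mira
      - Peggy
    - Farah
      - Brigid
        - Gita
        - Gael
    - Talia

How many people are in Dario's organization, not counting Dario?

15

Dario directly manages Jules, Farah, Talia. Under Jules: Peggy, Zora, Vivienne, Mira, Soren, Katya, Gopal, Pavel, Lior (9). Under Farah: Brigid, Gael, Gita (3). Talia has no reports. So Dario's organization is 3 direct reports plus everyone under them: 10 + 4 + 1 = 15.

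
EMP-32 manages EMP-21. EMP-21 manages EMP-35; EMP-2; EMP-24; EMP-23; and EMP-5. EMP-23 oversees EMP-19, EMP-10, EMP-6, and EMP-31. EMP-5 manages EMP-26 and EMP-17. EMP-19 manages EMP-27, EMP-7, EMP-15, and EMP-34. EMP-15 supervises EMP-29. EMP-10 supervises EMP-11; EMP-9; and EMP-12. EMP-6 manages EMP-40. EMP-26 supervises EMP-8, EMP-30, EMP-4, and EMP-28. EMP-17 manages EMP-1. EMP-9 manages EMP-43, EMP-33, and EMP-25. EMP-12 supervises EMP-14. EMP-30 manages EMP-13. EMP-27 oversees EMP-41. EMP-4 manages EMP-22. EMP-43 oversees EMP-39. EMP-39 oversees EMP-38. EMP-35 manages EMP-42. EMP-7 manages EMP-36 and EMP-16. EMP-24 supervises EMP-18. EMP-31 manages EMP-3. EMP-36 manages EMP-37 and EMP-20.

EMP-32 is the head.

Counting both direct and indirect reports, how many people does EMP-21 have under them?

41

EMP-21 directly manages EMP-23, EMP-5, EMP-35, EMP-24, EMP-2. Under EMP-23: EMP-31, EMP-3, EMP-6, EMP-40, EMP-10, EMP-11, EMP-12, EMP-14, EMP-9, EMP-25, EMP-33, EMP-43, EMP-39, EMP-38, EMP-19, EMP-34, EMP-7, EMP-16, EMP-36, EMP-20, EMP-37, EMP-27, EMP-41, EMP-15, EMP-29 (25). Under EMP-5: EMP-17, EMP-1, EMP-26, EMP-28, EMP-4, EMP-22, EMP-30, EMP-13, EMP-8 (9). Under EMP-35: EMP-42 (1). Under EMP-24: EMP-18 (1). EMP-2 has no reports. So EMP-21's organization is 5 direct reports plus everyone under them: 26 + 10 + 2 + 2 + 1 = 41.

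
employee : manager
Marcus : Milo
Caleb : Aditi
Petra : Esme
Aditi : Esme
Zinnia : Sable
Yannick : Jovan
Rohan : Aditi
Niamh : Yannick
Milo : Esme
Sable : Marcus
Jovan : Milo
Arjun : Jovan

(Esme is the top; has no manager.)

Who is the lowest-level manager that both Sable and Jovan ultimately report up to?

Milo

Sable's chain of managers is Marcus, Milo, Esme. Jovan's chain of managers is Milo, Esme. The first manager that appears in both chains is Milo.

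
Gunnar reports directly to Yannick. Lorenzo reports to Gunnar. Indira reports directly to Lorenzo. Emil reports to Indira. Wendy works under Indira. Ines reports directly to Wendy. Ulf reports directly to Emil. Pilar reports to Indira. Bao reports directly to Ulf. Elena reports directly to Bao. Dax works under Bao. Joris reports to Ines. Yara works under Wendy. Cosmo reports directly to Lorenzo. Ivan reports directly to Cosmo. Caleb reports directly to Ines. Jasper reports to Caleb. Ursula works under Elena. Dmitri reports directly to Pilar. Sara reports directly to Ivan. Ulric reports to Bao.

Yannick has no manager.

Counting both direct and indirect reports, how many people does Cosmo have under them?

Cosmo directly manages Ivan. Under Ivan: Sara (1). That's 2 in total.

2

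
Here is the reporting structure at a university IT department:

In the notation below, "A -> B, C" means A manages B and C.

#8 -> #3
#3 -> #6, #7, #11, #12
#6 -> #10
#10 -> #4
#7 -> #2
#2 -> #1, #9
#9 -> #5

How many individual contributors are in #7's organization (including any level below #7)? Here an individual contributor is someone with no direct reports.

2

The people in #7's organization with no one reporting to them are #5, #1. That is 2.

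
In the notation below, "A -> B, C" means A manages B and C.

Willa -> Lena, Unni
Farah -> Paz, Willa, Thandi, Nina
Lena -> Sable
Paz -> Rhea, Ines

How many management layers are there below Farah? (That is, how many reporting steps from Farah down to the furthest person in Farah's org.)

The longest chain under Farah runs Farah → Willa → Lena → Sable, which is 3 levels below Farah.

3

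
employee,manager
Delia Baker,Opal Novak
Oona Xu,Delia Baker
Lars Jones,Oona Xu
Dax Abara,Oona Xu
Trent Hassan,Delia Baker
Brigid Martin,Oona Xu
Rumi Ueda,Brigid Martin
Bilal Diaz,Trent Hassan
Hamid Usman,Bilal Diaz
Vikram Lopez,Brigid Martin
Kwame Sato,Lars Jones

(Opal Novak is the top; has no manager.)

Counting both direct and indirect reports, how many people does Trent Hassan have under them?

2

Trent Hassan directly manages Bilal Diaz. Under Bilal Diaz: Hamid Usman (1). That's 2 in total.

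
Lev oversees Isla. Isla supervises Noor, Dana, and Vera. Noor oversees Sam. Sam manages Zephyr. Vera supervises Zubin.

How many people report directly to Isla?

Isla directly manages Noor, Dana, Vera. That is 3 direct reports.

3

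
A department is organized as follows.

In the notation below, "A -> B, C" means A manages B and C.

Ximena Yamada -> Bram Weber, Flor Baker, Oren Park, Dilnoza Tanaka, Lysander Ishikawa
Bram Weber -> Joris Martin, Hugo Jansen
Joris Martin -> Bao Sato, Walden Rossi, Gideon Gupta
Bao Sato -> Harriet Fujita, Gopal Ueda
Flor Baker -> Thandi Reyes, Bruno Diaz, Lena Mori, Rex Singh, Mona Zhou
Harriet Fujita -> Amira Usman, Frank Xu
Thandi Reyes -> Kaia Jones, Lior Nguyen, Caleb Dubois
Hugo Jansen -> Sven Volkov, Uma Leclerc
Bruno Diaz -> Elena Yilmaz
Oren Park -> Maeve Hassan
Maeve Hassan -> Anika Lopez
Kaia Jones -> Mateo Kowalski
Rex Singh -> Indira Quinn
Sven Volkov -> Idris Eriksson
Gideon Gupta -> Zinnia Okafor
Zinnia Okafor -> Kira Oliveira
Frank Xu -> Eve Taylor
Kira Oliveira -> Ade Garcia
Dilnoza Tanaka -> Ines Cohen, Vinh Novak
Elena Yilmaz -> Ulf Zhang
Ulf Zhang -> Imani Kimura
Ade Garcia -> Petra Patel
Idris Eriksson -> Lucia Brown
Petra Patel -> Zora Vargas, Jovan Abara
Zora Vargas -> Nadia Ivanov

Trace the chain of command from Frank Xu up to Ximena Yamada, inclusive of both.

Frank Xu -> Harriet Fujita -> Bao Sato -> Joris Martin -> Bram Weber -> Ximena Yamada

Frank Xu reports to Harriet Fujita. Harriet Fujita reports to Bao Sato. Bao Sato reports to Joris Martin. Joris Martin reports to Bram Weber. Bram Weber reports to Ximena Yamada. Ximena Yamada is at the top.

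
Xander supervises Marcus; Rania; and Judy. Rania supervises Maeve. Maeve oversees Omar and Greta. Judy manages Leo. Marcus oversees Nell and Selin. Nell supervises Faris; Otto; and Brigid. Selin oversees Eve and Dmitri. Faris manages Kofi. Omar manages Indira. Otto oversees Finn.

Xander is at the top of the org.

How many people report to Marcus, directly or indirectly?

9

Marcus directly manages Nell, Selin. Under Nell: Brigid, Otto, Finn, Faris, Kofi (5). Under Selin: Dmitri, Eve (2). So Marcus's organization is 2 direct reports plus everyone under them: 6 + 3 = 9.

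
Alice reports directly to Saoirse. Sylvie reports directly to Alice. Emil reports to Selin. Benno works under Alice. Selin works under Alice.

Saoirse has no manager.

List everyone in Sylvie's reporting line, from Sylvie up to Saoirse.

Sylvie -> Alice -> Saoirse

Sylvie reports to Alice. Alice reports to Saoirse. Saoirse is at the top.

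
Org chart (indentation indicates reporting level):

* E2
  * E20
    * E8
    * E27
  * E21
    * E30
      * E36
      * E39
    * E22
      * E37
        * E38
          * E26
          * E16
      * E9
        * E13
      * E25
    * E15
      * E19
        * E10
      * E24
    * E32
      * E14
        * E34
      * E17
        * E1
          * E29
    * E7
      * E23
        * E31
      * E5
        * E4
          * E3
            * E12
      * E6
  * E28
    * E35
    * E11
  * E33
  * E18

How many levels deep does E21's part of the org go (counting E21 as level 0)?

5

The longest chain under E21 runs E21 → E7 → E5 → E4 → E3 → E12, which is 5 levels below E21.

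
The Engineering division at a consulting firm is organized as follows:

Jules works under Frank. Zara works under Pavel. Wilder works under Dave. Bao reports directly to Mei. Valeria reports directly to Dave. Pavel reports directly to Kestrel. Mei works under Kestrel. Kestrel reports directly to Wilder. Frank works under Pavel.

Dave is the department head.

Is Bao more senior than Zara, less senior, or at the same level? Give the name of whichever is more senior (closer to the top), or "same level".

same level

Both Bao and Zara are 4 levels below Dave.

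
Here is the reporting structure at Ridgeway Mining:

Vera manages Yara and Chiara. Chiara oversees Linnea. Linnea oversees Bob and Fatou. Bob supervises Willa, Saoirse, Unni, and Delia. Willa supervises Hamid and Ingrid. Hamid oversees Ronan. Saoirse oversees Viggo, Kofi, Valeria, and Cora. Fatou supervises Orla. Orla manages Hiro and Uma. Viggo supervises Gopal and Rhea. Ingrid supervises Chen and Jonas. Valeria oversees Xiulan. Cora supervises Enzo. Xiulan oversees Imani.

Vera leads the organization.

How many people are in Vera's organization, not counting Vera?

26

Vera directly manages Chiara, Yara. Under Chiara: Linnea, Fatou, Orla, Uma, Hiro, Bob, Delia, Unni, Saoirse, Cora, Enzo, Valeria, Xiulan, Imani, Kofi, Viggo, Rhea, Gopal, Willa, Ingrid, Jonas, Chen, Hamid, Ronan (24). Yara has no reports. So Vera's organization is 2 direct reports plus everyone under them: 25 + 1 = 26.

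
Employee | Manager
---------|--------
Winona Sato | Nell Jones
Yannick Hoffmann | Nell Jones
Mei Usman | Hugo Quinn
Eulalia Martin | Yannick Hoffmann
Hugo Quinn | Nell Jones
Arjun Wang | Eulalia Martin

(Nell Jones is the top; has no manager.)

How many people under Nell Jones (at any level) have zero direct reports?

3

The people in Nell Jones's organization with no one reporting to them are Winona Sato, Mei Usman, Arjun Wang. That is 3.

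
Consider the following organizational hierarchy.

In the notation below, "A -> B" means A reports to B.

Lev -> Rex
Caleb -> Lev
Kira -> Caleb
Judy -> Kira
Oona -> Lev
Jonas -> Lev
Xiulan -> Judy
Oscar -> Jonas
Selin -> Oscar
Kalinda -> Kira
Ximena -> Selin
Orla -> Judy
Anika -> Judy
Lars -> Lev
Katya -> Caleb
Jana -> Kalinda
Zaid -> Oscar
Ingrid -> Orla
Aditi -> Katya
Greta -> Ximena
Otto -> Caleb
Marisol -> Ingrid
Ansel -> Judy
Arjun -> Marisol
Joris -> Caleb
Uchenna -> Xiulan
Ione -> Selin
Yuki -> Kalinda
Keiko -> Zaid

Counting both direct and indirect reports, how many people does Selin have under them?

3

Selin directly manages Ximena, Ione. Under Ximena: Greta (1). Ione has no reports. So Selin's organization is 2 direct reports plus everyone under them: 2 + 1 = 3.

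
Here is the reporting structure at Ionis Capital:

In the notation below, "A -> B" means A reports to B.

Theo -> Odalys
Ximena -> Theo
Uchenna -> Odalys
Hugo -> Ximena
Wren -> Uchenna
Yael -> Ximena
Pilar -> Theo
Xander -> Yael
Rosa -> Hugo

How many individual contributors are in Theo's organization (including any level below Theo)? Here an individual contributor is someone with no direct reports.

3

The people in Theo's organization with no one reporting to them are Pilar, Xander, Rosa. That is 3.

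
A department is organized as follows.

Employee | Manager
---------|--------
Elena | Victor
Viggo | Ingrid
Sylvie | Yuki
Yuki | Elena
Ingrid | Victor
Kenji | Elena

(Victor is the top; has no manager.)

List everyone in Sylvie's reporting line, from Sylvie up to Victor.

Sylvie reports to Yuki. Yuki reports to Elena. Elena reports to Victor. Victor is at the top.

Sylvie -> Yuki -> Elena -> Victor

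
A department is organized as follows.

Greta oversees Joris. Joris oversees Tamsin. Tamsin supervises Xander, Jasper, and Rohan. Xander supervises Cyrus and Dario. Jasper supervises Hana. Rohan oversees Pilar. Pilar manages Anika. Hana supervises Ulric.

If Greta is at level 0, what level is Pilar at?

4

Chain from Pilar up to Greta: Pilar → Rohan → Tamsin → Joris → Greta. That is 4 steps up, so Pilar is 4 levels below Greta.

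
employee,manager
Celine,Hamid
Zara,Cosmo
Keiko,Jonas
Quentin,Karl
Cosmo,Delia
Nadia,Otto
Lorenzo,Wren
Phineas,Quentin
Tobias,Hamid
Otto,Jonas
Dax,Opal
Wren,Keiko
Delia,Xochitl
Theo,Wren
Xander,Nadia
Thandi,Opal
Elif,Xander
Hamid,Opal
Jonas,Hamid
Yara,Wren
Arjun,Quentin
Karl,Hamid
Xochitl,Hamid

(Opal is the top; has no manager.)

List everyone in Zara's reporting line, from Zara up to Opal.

Zara -> Cosmo -> Delia -> Xochitl -> Hamid -> Opal

Zara reports to Cosmo. Cosmo reports to Delia. Delia reports to Xochitl. Xochitl reports to Hamid. Hamid reports to Opal. Opal is at the top.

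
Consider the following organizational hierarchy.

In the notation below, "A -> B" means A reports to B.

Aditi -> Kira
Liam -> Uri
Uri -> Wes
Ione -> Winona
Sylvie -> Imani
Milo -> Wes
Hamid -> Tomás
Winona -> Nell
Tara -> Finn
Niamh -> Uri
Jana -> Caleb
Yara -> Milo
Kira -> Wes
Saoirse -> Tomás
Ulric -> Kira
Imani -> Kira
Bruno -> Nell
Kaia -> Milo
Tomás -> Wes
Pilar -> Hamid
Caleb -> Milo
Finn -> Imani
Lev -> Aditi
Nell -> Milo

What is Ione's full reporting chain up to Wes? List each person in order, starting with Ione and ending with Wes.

Ione reports to Winona. Winona reports to Nell. Nell reports to Milo. Milo reports to Wes. Wes is at the top.

Ione -> Winona -> Nell -> Milo -> Wes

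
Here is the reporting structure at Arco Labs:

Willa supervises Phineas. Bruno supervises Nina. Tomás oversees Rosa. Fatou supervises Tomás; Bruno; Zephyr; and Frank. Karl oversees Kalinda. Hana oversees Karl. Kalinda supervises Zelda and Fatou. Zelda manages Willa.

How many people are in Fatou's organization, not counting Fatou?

Fatou directly manages Tomás, Bruno, Zephyr, Frank. Under Tomás: Rosa (1). Under Bruno: Nina (1). Zephyr has no reports. Frank has no reports. So Fatou's organization is 4 direct reports plus everyone under them: 2 + 2 + 1 + 1 = 6.

6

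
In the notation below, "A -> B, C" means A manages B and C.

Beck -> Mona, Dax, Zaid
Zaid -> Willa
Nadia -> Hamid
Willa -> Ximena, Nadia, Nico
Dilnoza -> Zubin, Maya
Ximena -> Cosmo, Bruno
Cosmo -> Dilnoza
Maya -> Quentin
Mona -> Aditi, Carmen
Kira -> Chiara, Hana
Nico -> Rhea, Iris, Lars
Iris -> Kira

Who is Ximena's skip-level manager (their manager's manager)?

Zaid

Ximena reports to Willa, and Willa reports to Zaid. So Ximena's skip-level manager is Zaid.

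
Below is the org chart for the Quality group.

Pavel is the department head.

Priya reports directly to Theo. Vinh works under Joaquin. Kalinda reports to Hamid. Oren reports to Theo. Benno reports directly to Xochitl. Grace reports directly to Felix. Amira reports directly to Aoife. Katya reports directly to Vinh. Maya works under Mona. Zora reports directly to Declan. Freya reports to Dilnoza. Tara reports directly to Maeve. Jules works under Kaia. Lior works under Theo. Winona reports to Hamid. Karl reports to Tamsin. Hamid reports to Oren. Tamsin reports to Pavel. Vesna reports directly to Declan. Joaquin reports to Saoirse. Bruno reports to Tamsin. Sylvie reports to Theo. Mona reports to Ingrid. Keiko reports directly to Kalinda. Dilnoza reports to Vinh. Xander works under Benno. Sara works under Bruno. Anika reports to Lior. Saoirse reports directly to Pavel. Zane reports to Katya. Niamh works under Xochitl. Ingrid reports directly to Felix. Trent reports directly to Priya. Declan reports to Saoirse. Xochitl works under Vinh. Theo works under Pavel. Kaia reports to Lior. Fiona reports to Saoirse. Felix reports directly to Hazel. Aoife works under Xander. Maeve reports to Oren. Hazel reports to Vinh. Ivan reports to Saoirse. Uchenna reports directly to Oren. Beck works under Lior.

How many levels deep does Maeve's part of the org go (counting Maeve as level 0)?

1

The longest chain under Maeve runs Maeve → Tara, which is 1 level below Maeve.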